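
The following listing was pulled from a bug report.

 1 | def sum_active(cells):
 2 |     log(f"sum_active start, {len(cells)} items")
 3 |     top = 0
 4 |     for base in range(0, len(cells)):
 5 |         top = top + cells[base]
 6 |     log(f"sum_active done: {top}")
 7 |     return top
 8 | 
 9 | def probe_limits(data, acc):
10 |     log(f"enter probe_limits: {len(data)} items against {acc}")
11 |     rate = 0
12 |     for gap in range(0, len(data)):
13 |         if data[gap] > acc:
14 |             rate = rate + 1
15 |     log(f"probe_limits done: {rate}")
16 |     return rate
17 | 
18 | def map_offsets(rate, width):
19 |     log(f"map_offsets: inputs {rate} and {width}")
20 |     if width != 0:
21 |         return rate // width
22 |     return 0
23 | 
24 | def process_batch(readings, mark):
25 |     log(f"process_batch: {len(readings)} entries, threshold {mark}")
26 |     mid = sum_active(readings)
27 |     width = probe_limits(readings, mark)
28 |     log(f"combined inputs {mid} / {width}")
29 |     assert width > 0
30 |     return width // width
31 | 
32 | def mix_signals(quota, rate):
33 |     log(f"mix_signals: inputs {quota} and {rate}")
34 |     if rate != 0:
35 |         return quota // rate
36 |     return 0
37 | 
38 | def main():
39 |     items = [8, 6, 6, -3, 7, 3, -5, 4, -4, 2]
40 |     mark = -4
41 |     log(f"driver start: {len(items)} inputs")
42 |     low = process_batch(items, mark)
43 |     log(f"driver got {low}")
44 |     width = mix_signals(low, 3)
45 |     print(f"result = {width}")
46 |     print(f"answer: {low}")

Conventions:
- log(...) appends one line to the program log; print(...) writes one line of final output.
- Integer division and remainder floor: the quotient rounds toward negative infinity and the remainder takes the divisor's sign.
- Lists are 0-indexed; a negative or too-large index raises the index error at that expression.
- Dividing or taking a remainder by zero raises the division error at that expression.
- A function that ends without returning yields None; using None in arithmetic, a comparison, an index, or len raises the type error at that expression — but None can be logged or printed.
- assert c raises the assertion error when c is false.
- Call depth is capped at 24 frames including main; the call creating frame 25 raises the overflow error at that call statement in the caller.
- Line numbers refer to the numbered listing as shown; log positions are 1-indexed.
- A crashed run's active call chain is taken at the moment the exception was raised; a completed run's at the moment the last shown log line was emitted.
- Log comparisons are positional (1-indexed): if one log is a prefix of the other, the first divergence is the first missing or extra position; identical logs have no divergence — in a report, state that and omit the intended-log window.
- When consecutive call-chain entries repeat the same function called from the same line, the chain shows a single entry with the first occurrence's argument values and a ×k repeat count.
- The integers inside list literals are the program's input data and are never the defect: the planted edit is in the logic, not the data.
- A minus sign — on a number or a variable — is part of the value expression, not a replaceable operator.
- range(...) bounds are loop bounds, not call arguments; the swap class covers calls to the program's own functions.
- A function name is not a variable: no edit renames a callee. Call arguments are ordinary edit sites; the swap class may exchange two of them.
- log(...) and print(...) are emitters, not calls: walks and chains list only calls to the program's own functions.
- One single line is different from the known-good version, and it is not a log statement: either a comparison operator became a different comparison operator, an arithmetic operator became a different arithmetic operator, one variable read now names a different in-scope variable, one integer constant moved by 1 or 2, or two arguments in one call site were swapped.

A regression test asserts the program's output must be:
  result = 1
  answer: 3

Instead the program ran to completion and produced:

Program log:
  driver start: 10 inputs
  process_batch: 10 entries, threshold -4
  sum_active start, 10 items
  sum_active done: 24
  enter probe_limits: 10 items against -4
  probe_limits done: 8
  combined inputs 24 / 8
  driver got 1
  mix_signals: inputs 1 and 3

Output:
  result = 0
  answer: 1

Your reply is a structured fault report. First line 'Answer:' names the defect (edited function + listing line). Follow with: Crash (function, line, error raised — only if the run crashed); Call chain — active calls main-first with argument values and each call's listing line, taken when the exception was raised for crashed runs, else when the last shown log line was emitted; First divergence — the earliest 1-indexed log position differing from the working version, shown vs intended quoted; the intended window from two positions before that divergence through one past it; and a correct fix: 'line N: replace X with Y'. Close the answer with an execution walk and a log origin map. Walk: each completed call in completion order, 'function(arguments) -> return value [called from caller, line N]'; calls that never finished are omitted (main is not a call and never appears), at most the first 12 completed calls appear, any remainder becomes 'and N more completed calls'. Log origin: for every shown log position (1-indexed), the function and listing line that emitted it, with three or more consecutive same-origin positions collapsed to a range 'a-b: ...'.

Answer: the defect is in process_batch at line 30.
Core observation: Everything matches until log position 8, which reads 'driver got 1' in place of 'driver got 3'.
Call chain: main -> mix_signals(1, 3) (called at line 44).
First divergence: position 8 — the shown line 'driver got 1' should read 'driver got 3'.
Intended log window:
  6: probe_limits done: 8
  7: combined inputs 24 / 8
  8: driver got 3
  9: mix_signals: inputs 3 and 3
Execution walk:
  sum_active([8, 6, 6, -3, 7, 3, -5, 4, -4, 2]) -> 24  [called from process_batch, line 26]
  probe_limits([8, 6, 6, -3, 7, 3, -5, 4, -4, 2], -4) -> 8  [called from process_batch, line 27]
  process_batch([8, 6, 6, -3, 7, 3, -5, 4, -4, 2], -4) -> 1  [called from main, line 42]
  mix_signals(1, 3) -> 0  [called from main, line 44]
Log origins:
  1: logged in main at line 41
  2: logged in process_batch at line 25
  3: logged in sum_active at line 2
  4: logged in sum_active at line 6
  5: logged in probe_limits at line 10
  6: logged in probe_limits at line 15
  7: logged in process_batch at line 28
  8: logged in main at line 43
  9: logged in mix_signals at line 33
A correct fix: line 30: replace `width // width` with `mid // width`.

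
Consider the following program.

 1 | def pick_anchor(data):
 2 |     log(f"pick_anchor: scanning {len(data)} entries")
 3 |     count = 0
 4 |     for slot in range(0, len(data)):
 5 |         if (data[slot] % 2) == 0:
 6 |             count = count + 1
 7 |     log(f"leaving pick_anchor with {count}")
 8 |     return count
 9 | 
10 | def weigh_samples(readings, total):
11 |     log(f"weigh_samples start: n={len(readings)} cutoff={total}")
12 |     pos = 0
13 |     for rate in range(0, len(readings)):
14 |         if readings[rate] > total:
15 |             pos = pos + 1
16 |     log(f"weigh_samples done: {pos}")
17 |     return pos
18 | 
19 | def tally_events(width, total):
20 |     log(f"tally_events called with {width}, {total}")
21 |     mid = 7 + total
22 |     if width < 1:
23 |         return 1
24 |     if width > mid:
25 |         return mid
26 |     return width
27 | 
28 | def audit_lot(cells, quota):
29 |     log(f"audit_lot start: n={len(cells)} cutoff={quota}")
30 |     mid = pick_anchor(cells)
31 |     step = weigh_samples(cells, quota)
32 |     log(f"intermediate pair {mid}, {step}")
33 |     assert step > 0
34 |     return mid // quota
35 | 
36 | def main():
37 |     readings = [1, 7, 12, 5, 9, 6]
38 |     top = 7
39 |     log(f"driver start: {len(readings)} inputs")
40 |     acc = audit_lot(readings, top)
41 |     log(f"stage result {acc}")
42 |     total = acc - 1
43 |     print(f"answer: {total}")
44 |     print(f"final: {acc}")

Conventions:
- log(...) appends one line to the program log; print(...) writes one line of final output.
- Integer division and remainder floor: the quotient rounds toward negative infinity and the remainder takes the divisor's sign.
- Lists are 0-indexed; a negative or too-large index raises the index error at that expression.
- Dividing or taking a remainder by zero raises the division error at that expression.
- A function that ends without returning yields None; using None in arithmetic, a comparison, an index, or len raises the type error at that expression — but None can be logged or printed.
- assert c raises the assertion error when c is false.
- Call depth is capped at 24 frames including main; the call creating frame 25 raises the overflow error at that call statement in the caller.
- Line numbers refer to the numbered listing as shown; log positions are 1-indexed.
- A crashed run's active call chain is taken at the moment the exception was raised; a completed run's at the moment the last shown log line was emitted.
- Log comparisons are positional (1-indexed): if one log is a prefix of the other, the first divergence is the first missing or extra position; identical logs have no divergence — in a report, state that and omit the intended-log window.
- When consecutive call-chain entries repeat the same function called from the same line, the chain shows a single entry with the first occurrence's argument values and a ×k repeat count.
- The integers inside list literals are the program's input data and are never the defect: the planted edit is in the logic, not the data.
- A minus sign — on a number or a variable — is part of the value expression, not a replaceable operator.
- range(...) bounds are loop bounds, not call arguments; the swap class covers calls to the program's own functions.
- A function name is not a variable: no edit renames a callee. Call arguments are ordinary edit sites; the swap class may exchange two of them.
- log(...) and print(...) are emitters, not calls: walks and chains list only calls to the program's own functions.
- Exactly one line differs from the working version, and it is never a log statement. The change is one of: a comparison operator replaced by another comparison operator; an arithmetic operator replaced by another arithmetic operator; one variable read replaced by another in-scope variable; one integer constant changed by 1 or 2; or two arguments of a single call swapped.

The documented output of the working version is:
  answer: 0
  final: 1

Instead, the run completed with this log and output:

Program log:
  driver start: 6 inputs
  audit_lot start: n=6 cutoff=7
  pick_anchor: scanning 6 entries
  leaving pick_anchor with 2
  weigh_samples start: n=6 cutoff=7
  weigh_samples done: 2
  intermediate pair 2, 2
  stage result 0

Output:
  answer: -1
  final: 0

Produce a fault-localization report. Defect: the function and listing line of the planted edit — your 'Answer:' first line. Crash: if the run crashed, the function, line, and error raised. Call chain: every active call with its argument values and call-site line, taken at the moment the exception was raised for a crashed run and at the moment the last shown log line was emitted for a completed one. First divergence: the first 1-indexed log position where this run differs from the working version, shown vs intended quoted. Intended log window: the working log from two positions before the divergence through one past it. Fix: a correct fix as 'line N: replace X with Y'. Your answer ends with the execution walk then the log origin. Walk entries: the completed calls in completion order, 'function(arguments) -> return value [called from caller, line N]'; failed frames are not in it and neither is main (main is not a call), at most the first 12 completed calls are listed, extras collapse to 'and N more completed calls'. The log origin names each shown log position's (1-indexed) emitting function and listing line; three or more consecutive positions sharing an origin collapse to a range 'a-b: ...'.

Answer: the defect is in audit_lot at line 34.
Key fact: The earliest visible damage is log position 8 — 'stage result 0' rather than the intended 'stage result 1'.
Call chain: main.
First divergence: position 8 — the shown line 'stage result 0' should read 'stage result 1'.
Intended log window:
  6: weigh_samples done: 2
  7: intermediate pair 2, 2
  8: stage result 1
Execution walk:
  pick_anchor([1, 7, 12, 5, 9, 6]) -> 2  [called from audit_lot, line 30]
  weigh_samples([1, 7, 12, 5, 9, 6], 7) -> 2  [called from audit_lot, line 31]
  audit_lot([1, 7, 12, 5, 9, 6], 7) -> 0  [called from main, line 40]
Log origin:
  1: logged in main at line 39
  2: logged in audit_lot at line 29
  3: logged in pick_anchor at line 2
  4: logged in pick_anchor at line 7
  5: logged in weigh_samples at line 11
  6: logged in weigh_samples at line 16
  7: logged in audit_lot at line 32
  8: logged in main at line 41
A correct fix: line 34: replace `quota` with `step`.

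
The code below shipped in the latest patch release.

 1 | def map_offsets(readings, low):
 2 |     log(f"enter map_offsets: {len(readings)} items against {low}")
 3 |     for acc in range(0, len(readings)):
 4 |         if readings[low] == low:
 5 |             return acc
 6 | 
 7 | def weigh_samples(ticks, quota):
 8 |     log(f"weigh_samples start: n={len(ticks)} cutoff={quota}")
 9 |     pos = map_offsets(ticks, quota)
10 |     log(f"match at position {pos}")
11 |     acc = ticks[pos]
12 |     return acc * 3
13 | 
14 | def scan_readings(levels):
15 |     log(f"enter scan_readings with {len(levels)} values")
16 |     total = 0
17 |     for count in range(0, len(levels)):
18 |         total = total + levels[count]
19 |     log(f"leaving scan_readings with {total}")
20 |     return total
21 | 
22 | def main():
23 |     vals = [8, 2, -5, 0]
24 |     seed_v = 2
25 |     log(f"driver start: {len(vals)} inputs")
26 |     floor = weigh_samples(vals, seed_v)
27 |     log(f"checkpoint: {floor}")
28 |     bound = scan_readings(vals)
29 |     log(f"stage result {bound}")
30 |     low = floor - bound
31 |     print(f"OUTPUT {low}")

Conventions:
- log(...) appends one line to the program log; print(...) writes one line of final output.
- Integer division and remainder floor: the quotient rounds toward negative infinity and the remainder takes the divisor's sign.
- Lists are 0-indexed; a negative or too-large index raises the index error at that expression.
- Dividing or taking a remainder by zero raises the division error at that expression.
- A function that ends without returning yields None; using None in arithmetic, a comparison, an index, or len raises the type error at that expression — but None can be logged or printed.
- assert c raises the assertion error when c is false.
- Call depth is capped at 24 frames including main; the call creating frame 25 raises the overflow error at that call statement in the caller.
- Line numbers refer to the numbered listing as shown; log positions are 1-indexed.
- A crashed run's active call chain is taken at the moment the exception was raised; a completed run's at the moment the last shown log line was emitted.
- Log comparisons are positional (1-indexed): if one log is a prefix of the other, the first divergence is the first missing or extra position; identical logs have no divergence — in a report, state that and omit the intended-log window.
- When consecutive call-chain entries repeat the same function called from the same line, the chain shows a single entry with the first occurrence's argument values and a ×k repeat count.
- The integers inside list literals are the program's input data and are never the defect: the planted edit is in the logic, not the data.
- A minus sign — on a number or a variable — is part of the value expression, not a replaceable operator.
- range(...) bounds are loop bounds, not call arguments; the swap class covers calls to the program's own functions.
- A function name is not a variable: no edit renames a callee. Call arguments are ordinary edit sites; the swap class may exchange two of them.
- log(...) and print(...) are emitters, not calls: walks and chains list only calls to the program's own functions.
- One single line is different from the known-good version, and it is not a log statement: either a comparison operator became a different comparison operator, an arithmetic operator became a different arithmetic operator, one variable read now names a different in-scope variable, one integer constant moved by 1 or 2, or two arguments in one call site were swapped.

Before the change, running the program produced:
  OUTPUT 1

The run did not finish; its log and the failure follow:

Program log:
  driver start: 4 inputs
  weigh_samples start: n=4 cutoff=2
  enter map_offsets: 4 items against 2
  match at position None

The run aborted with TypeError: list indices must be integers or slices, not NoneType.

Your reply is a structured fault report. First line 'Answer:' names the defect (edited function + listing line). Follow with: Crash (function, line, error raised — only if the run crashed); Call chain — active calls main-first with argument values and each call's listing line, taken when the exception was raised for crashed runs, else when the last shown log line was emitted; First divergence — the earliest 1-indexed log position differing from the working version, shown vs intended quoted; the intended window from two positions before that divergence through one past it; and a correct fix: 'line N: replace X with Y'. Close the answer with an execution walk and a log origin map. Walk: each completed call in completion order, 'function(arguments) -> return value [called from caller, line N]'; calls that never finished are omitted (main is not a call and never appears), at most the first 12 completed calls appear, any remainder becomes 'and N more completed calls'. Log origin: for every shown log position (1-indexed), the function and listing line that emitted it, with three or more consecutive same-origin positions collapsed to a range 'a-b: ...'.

Answer: the defect is in map_offsets at line 4.
Core observation: The log first diverges at position 4: the faulty run prints 'match at position None' where the working version prints 'match at position 1'.
Crash: weigh_samples, line 11, TypeError.
Call chain: main -> weigh_samples([8, 2, -5, 0], 2) (called at line 26).
First divergence: at position 4 the run shows 'match at position None' where the working version logs 'match at position 1'.
Intended log window:
  2: weigh_samples start: n=4 cutoff=2
  3: enter map_offsets: 4 items against 2
  4: match at position 1
  5: checkpoint: 6
Execution walk:
  map_offsets([8, 2, -5, 0], 2) -> None  [called from weigh_samples, line 9]
Log origin:
  1: emitted by main (line 25)
  2: emitted by weigh_samples (line 8)
  3: emitted by map_offsets (line 2)
  4: emitted by weigh_samples (line 10)
A correct fix: line 4: replace `readings[low]` with `readings[acc]`.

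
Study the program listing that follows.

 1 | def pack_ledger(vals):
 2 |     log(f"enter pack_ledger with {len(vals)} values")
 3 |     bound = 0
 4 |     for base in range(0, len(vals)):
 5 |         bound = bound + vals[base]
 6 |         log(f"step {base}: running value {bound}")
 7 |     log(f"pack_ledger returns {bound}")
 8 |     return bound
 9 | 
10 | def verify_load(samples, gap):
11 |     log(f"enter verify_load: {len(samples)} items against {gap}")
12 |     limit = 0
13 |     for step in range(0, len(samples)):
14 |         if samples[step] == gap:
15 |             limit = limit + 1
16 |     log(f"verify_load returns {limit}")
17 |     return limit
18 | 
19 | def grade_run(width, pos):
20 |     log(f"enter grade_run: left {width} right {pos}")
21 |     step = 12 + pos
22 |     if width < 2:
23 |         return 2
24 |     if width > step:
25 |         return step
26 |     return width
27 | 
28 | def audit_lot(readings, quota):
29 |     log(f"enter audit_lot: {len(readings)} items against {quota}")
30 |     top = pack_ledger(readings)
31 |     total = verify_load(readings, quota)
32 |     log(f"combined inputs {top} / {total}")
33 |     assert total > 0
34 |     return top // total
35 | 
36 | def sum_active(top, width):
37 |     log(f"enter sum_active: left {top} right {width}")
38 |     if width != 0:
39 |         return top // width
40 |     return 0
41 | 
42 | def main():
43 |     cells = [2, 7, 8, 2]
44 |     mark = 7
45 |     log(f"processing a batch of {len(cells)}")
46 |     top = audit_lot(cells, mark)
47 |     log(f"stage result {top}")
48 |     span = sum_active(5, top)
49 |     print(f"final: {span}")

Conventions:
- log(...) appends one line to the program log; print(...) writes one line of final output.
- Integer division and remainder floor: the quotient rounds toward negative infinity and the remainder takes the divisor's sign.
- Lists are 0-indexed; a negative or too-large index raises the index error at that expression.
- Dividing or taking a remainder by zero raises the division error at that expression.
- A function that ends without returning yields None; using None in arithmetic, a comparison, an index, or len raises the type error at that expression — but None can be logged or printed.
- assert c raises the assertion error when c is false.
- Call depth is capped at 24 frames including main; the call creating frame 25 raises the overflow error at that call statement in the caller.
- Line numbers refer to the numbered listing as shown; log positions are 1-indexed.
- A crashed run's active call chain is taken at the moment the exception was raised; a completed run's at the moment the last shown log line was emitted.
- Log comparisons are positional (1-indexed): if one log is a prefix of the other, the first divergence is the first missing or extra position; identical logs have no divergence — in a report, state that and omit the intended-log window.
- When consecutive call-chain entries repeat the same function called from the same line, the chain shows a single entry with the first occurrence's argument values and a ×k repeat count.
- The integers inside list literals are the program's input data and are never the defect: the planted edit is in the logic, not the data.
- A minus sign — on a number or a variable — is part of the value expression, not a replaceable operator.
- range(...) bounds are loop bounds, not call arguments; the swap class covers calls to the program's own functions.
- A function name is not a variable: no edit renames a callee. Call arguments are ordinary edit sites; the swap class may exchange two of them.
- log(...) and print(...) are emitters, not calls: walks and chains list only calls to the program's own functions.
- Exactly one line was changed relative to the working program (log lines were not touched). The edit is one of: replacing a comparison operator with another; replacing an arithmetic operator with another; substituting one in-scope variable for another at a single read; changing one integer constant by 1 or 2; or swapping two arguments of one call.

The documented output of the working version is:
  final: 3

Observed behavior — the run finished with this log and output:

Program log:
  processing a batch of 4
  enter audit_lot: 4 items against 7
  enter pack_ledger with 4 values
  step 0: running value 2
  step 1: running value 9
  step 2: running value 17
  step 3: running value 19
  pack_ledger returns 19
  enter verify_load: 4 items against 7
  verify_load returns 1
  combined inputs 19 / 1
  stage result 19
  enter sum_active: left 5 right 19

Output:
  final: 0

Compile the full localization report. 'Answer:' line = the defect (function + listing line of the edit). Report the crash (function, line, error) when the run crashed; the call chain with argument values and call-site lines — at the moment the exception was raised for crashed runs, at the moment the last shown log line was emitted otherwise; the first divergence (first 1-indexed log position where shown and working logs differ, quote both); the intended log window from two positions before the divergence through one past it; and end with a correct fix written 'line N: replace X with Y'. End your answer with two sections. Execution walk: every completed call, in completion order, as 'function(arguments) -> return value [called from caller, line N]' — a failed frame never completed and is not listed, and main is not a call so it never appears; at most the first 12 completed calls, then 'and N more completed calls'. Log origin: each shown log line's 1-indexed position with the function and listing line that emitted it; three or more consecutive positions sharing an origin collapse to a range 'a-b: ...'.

Answer: the defect is in main at line 48.
The tell: At log position 13 the runs split — shown 'enter sum_active: left 5 right 19', but the working version logs 'enter sum_active: left 19 right 5'.
Call chain: main -> sum_active(5, 19) (called at line 48).
First divergence: position 13; shown 'enter sum_active: left 5 right 19' vs intended 'enter sum_active: left 19 right 5'.
Intended log window:
  11: combined inputs 19 / 1
  12: stage result 19
  13: enter sum_active: left 19 right 5
Execution walk:
  pack_ledger([2, 7, 8, 2]) -> 19  [called from audit_lot, line 30]
  verify_load([2, 7, 8, 2], 7) -> 1  [called from audit_lot, line 31]
  audit_lot([2, 7, 8, 2], 7) -> 19  [called from main, line 46]
  sum_active(5, 19) -> 0  [called from main, line 48]
Log origin:
  1 — main, line 45
  2 — audit_lot, line 29
  3 — pack_ledger, line 2
  4-7 — pack_ledger, line 6
  8 — pack_ledger, line 7
  9 — verify_load, line 11
  10 — verify_load, line 16
  11 — audit_lot, line 32
  12 — main, line 47
  13 — sum_active, line 37
A correct fix: line 48: replace `sum_active(5, top)` with `sum_active(top, 5)`.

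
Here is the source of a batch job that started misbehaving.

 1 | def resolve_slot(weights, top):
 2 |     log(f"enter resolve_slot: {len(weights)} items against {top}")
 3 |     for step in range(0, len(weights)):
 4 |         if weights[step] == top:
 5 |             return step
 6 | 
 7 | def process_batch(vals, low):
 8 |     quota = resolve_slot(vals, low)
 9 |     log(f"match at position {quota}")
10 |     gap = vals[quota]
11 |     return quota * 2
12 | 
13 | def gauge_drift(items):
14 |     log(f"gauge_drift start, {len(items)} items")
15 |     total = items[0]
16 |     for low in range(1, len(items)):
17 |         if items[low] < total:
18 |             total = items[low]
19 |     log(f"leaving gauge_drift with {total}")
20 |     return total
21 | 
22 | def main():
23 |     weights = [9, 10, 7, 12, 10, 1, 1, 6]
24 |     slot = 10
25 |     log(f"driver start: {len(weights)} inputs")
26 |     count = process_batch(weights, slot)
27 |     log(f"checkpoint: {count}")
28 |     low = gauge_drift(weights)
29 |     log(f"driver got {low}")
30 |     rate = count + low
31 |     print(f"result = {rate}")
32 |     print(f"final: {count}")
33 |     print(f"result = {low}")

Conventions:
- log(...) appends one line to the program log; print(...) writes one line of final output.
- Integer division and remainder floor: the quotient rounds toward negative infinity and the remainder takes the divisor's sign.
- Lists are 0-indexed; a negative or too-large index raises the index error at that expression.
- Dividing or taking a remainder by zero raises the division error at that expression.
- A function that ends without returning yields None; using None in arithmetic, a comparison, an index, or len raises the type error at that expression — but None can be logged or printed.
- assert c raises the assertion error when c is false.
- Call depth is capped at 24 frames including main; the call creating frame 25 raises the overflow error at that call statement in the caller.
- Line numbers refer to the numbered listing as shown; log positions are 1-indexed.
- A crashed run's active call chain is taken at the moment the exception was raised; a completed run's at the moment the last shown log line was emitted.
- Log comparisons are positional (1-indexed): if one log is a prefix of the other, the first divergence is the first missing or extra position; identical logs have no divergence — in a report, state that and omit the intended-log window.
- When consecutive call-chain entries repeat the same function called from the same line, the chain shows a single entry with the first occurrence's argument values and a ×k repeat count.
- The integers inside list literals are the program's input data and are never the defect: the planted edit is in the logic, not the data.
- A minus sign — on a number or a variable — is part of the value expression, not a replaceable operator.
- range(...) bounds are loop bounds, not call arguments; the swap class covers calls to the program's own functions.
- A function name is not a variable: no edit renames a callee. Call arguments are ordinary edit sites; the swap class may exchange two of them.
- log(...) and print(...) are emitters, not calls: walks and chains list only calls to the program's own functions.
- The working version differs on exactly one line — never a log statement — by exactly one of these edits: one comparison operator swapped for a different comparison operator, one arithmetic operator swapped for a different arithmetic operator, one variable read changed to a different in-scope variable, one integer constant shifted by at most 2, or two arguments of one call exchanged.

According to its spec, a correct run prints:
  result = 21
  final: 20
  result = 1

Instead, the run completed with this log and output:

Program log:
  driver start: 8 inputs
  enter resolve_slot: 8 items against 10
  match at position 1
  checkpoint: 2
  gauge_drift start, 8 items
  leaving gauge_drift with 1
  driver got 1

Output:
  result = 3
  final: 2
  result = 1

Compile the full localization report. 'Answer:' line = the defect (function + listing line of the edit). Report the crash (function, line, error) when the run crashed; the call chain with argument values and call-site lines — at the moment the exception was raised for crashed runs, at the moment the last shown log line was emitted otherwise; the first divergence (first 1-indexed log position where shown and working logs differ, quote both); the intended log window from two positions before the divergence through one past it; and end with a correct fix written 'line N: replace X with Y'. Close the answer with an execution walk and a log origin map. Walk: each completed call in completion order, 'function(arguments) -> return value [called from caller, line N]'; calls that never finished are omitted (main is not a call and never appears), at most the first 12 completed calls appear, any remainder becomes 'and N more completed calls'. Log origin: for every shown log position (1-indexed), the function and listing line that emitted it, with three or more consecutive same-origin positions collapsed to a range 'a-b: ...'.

Answer: the defect is in process_batch at line 11.
Core observation: Log line 4 is where behavior first shows: 'checkpoint: 2' appears instead of 'checkpoint: 20'.
Call chain: main.
First divergence: position 4 — shown 'checkpoint: 2', intended 'checkpoint: 20'.
Intended log window:
  2: enter resolve_slot: 8 items against 10
  3: match at position 1
  4: checkpoint: 20
  5: gauge_drift start, 8 items
Execution walk:
  resolve_slot([9, 10, 7, 12, 10, 1, 1, 6], 10) -> 1  [called from process_batch, line 8]
  process_batch([9, 10, 7, 12, 10, 1, 1, 6], 10) -> 2  [called from main, line 26]
  gauge_drift([9, 10, 7, 12, 10, 1, 1, 6]) -> 1  [called from main, line 28]
Log origins:
  1 — main, line 25
  2 — resolve_slot, line 2
  3 — process_batch, line 9
  4 — main, line 27
  5 — gauge_drift, line 14
  6 — gauge_drift, line 19
  7 — main, line 29
A correct fix: line 11: replace `quota` with `gap`.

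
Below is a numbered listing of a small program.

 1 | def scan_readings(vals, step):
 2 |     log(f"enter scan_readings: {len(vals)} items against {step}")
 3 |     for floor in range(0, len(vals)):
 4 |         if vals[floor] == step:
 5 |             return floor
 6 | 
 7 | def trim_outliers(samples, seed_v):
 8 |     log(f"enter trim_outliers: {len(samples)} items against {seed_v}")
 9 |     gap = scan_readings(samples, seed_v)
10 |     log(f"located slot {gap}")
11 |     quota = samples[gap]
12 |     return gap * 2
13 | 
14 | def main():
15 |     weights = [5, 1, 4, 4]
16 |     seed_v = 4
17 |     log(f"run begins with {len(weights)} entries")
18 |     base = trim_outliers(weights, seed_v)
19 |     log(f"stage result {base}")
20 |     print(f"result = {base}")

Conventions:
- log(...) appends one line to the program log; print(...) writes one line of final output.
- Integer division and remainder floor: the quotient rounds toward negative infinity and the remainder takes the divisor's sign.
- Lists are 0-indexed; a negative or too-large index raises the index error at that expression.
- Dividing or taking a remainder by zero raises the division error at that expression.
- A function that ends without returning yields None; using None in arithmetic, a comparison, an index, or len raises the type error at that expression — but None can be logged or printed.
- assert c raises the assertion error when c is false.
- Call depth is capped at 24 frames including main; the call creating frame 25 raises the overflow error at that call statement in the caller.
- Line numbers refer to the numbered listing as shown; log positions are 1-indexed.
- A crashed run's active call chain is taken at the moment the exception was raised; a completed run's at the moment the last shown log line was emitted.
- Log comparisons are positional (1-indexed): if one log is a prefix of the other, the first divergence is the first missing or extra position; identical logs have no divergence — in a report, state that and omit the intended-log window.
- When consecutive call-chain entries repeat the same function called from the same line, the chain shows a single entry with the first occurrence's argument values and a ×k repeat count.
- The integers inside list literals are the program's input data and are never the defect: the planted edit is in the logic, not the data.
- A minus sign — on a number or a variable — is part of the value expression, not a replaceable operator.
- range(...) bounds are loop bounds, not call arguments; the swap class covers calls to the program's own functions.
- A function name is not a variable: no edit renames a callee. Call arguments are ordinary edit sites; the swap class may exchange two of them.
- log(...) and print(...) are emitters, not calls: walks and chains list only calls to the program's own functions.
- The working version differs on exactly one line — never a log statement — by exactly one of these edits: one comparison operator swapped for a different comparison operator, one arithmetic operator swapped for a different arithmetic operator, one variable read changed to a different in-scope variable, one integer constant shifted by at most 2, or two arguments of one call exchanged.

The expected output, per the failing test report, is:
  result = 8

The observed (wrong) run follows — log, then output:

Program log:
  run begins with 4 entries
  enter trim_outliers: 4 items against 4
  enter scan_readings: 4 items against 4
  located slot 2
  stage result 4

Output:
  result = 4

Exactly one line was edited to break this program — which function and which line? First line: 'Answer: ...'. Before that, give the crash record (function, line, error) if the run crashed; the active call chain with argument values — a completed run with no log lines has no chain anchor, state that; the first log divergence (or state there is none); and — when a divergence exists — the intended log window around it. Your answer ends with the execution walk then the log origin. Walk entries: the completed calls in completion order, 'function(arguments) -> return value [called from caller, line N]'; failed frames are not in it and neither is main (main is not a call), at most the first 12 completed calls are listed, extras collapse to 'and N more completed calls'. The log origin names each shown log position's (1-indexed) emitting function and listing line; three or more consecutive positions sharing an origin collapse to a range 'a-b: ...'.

Answer: the defect is in trim_outliers at line 12.
The tell: The earliest visible damage is log position 5 — 'stage result 4' rather than the intended 'stage result 8'.
Call chain: main.
First divergence: position 5 — the shown line 'stage result 4' should read 'stage result 8'.
Intended log window:
  3: enter scan_readings: 4 items against 4
  4: located slot 2
  5: stage result 8
Execution walk:
  scan_readings([5, 1, 4, 4], 4) -> 2  [called from trim_outliers, line 9]
  trim_outliers([5, 1, 4, 4], 4) -> 4  [called from main, line 18]
Origin of each log line:
  1 — main, line 17
  2 — trim_outliers, line 8
  3 — scan_readings, line 2
  4 — trim_outliers, line 10
  5 — main, line 19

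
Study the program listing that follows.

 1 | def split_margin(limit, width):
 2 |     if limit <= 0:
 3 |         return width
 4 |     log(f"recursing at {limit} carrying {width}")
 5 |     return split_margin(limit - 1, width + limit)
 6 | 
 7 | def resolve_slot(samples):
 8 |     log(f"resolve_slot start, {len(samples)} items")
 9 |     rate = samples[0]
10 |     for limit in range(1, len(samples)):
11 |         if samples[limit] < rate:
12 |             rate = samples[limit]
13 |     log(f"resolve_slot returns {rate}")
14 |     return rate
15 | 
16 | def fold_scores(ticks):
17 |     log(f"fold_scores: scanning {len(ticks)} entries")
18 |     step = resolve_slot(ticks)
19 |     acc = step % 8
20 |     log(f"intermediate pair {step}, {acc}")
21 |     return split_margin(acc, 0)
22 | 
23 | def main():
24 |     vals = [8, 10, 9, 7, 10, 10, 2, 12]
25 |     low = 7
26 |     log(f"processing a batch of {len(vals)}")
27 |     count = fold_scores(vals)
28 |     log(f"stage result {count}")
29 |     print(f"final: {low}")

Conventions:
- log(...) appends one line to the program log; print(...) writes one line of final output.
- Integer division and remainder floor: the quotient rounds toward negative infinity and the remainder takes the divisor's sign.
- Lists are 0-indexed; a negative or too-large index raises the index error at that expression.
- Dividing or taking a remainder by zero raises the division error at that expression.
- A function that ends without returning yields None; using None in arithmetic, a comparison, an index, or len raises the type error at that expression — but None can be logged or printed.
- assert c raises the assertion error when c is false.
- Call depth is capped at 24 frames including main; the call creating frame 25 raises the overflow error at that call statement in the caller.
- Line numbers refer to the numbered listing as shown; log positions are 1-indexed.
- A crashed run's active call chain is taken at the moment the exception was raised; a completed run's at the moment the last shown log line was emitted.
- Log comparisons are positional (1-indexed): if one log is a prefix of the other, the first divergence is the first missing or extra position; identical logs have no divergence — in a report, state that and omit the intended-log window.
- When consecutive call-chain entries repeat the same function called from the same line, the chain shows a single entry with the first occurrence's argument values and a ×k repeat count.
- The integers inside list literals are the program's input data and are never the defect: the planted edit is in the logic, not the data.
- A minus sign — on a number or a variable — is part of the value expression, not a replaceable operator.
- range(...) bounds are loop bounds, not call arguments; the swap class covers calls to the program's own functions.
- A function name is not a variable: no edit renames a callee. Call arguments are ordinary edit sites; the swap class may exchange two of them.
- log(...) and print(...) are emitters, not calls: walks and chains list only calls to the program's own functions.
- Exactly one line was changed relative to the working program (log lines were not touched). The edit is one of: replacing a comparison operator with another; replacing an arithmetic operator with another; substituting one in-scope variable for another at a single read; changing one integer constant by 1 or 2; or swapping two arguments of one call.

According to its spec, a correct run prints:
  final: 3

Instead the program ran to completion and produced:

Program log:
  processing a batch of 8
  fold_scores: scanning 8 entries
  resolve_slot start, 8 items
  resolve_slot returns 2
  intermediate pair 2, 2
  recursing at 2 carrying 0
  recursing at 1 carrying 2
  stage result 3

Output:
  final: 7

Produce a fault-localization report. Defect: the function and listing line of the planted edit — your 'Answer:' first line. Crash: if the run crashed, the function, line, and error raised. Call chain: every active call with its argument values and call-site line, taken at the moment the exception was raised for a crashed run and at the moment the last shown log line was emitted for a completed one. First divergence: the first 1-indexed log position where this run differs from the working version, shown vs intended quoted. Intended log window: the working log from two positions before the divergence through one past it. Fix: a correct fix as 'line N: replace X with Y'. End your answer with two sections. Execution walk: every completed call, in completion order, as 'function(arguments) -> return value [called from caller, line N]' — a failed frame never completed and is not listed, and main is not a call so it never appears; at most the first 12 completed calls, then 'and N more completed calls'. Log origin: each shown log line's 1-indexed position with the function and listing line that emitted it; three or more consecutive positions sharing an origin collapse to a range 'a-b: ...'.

Answer: the defect is in main at line 29.
Key observation: Every logged value matches the working version; the printed result is what differs.
Call chain: main.
First divergence: none — the logs agree in full.
Execution walk:
  resolve_slot([8, 10, 9, 7, 10, 10, 2, 12]) -> 2  [called from fold_scores, line 18]
  split_margin(0, 3) -> 3  [called from split_margin, line 5]
  split_margin(1, 2) -> 3  [called from split_margin, line 5]
  split_margin(2, 0) -> 3  [called from fold_scores, line 21]
  fold_scores([8, 10, 9, 7, 10, 10, 2, 12]) -> 3  [called from main, line 27]
Log origins:
  1: emitted by main (line 26)
  2: emitted by fold_scores (line 17)
  3: emitted by resolve_slot (line 8)
  4: emitted by resolve_slot (line 13)
  5: emitted by fold_scores (line 20)
  6: emitted by split_margin (line 4)
  7: emitted by split_margin (line 4)
  8: emitted by main (line 28)
A correct fix: line 29: replace `low` with `count`.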